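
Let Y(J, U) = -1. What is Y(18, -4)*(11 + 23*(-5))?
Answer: 104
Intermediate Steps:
Y(18, -4)*(11 + 23*(-5)) = -(11 + 23*(-5)) = -(11 - 115) = -1*(-104) = 104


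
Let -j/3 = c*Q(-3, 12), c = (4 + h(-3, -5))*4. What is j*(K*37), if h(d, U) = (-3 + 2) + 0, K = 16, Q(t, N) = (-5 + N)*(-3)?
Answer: 447552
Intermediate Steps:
Q(t, N) = 15 - 3*N
h(d, U) = -1 (h(d, U) = -1 + 0 = -1)
c = 12 (c = (4 - 1)*4 = 3*4 = 12)
j = 756 (j = -36*(15 - 3*12) = -36*(15 - 36) = -36*(-21) = -3*(-252) = 756)
j*(K*37) = 756*(16*37) = 756*592 = 447552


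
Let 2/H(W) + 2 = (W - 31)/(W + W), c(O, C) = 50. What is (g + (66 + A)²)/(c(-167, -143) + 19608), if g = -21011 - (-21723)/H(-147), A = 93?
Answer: -1065945/1926484 ≈ -0.55331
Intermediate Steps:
H(W) = 2/(-2 + (-31 + W)/(2*W)) (H(W) = 2/(-2 + (W - 31)/(W + W)) = 2/(-2 + (-31 + W)/((2*W))) = 2/(-2 + (-31 + W)*(1/(2*W))) = 2/(-2 + (-31 + W)/(2*W)))
g = -3543483/98 (g = -21011 - (-21723)/((-4*(-147)/(31 + 3*(-147)))) = -21011 - (-21723)/((-4*(-147)/(31 - 441))) = -21011 - (-21723)/((-4*(-147)/(-410))) = -21011 - (-21723)/((-4*(-147)*(-1/410))) = -21011 - (-21723)/(-294/205) = -21011 - (-21723)*(-205)/294 = -21011 - 1*1484405/98 = -21011 - 1484405/98 = -3543483/98 ≈ -36158.)
(g + (66 + A)²)/(c(-167, -143) + 19608) = (-3543483/98 + (66 + 93)²)/(50 + 19608) = (-3543483/98 + 159²)/19658 = (-3543483/98 + 25281)*(1/19658) = -1065945/98*1/19658 = -1065945/1926484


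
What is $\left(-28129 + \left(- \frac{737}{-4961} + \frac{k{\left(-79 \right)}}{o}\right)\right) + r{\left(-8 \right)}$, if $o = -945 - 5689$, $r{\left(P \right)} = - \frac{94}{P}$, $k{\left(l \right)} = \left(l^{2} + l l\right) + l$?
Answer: $- \frac{168260211073}{5983868} \approx -28119.0$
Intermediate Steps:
$k{\left(l \right)} = l + 2 l^{2}$ ($k{\left(l \right)} = \left(l^{2} + l^{2}\right) + l = 2 l^{2} + l = l + 2 l^{2}$)
$o = -6634$ ($o = -945 - 5689 = -6634$)
$\left(-28129 + \left(- \frac{737}{-4961} + \frac{k{\left(-79 \right)}}{o}\right)\right) + r{\left(-8 \right)} = \left(-28129 + \left(- \frac{737}{-4961} + \frac{\left(-79\right) \left(1 + 2 \left(-79\right)\right)}{-6634}\right)\right) - \frac{94}{-8} = \left(-28129 + \left(\left(-737\right) \left(- \frac{1}{4961}\right) + - 79 \left(1 - 158\right) \left(- \frac{1}{6634}\right)\right)\right) - - \frac{47}{4} = \left(-28129 + \left(\frac{67}{451} + \left(-79\right) \left(-157\right) \left(- \frac{1}{6634}\right)\right)\right) + \frac{47}{4} = \left(-28129 + \left(\frac{67}{451} + 12403 \left(- \frac{1}{6634}\right)\right)\right) + \frac{47}{4} = \left(-28129 + \left(\frac{67}{451} - \frac{12403}{6634}\right)\right) + \frac{47}{4} = \left(-28129 - \frac{5149275}{2991934}\right) + \frac{47}{4} = - \frac{84165260761}{2991934} + \frac{47}{4} = - \frac{168260211073}{5983868}$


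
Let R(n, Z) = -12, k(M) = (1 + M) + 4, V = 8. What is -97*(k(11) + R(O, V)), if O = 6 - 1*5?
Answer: -388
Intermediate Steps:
k(M) = 5 + M
O = 1 (O = 6 - 5 = 1)
-97*(k(11) + R(O, V)) = -97*((5 + 11) - 12) = -97*(16 - 12) = -97*4 = -388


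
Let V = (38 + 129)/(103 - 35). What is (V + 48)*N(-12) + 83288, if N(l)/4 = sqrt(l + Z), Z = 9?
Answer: 83288 + 3431*I*sqrt(3)/17 ≈ 83288.0 + 349.57*I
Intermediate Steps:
V = 167/68 ≈ 2.4559
N(l) = 4*sqrt(9 + l) (N(l) = 4*sqrt(l + 9) = 4*sqrt(9 + l))
(V + 48)*N(-12) + 83288 = (167/68 + 48)*(4*sqrt(9 - 12)) + 83288 = 3431*(4*sqrt(-3))/68 + 83288 = 3431*(4*(I*sqrt(3)))/68 + 83288 = 3431*(4*I*sqrt(3))/68 + 83288 = 3431*I*sqrt(3)/17 + 83288 = 83288 + 3431*I*sqrt(3)/17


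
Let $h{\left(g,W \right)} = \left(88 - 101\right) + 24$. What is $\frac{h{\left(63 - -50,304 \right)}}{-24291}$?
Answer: $- \frac{11}{24291} \approx -0.00045284$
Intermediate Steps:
$h{\left(g,W \right)} = 11$ ($h{\left(g,W \right)} = -13 + 24 = 11$)
$\frac{h{\left(63 - -50,304 \right)}}{-24291} = \frac{11}{-24291} = 11 \left(- \frac{1}{24291}\right) = - \frac{11}{24291}$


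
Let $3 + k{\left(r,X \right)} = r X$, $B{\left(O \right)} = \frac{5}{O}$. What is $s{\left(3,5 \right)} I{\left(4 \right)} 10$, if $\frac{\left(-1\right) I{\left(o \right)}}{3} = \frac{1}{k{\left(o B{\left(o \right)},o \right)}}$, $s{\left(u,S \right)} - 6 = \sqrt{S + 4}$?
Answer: $- \frac{270}{17} \approx -15.882$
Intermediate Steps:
$s{\left(u,S \right)} = 6 + \sqrt{4 + S}$ ($s{\left(u,S \right)} = 6 + \sqrt{S + 4} = 6 + \sqrt{4 + S}$)
$k{\left(r,X \right)} = -3 + X r$ ($k{\left(r,X \right)} = -3 + r X = -3 + X r$)
$I{\left(o \right)} = - \frac{3}{-3 + 5 o}$ ($I{\left(o \right)} = - \frac{3}{-3 + o o \frac{5}{o}} = - \frac{3}{-3 + o 5} = - \frac{3}{-3 + 5 o}$)
$s{\left(3,5 \right)} I{\left(4 \right)} 10 = \left(6 + \sqrt{4 + 5}\right) \left(- \frac{3}{-3 + 5 \cdot 4}\right) 10 = \left(6 + \sqrt{9}\right) \left(- \frac{3}{-3 + 20}\right) 10 = \left(6 + 3\right) \left(- \frac{3}{17}\right) 10 = 9 \left(\left(-3\right) \frac{1}{17}\right) 10 = 9 \left(- \frac{3}{17}\right) 10 = \left(- \frac{27}{17}\right) 10 = - \frac{270}{17}$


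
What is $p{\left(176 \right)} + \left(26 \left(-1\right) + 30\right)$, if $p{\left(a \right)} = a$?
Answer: $180$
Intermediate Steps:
$p{\left(176 \right)} + \left(26 \left(-1\right) + 30\right) = 176 + \left(26 \left(-1\right) + 30\right) = 176 + \left(-26 + 30\right) = 176 + 4 = 180$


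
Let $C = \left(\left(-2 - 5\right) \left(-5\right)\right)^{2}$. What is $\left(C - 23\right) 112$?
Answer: $134624$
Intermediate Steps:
$C = 1225$ ($C = \left(\left(-7\right) \left(-5\right)\right)^{2} = 35^{2} = 1225$)
$\left(C - 23\right) 112 = \left(1225 - 23\right) 112 = 1202 \cdot 112 = 134624$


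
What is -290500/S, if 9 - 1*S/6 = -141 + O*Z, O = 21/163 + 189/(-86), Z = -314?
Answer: 1018057250/10505421 ≈ 96.908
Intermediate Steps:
O = -29001/14018 (O = 21*(1/163) + 189*(-1/86) = 21/163 - 189/86 = -29001/14018 ≈ -2.0688)
S = -21010842/7009 (S = 54 - 6*(-141 - 29001/14018*(-314)) = 54 - 6*(-141 + 4553157/7009) = 54 - 6*3564888/7009 = 54 - 21389328/7009 = -21010842/7009 ≈ -2997.7)
-290500/S = -290500/(-21010842/7009) = -290500*(-7009/21010842) = 1018057250/10505421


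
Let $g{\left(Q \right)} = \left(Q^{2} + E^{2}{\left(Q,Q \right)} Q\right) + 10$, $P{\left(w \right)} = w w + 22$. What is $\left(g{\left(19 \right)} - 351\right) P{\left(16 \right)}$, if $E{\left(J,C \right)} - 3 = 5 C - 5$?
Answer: $45689578$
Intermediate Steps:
$E{\left(J,C \right)} = -2 + 5 C$ ($E{\left(J,C \right)} = 3 + \left(5 C - 5\right) = 3 + \left(-5 + 5 C\right) = -2 + 5 C$)
$P{\left(w \right)} = 22 + w^{2}$ ($P{\left(w \right)} = w^{2} + 22 = 22 + w^{2}$)
$g{\left(Q \right)} = 10 + Q^{2} + Q \left(-2 + 5 Q\right)^{2}$ ($g{\left(Q \right)} = \left(Q^{2} + \left(-2 + 5 Q\right)^{2} Q\right) + 10 = \left(Q^{2} + Q \left(-2 + 5 Q\right)^{2}\right) + 10 = 10 + Q^{2} + Q \left(-2 + 5 Q\right)^{2}$)
$\left(g{\left(19 \right)} - 351\right) P{\left(16 \right)} = \left(\left(10 + 19^{2} + 19 \left(-2 + 5 \cdot 19\right)^{2}\right) - 351\right) \left(22 + 16^{2}\right) = \left(\left(10 + 361 + 19 \left(-2 + 95\right)^{2}\right) - 351\right) \left(22 + 256\right) = \left(\left(10 + 361 + 19 \cdot 93^{2}\right) - 351\right) 278 = \left(\left(10 + 361 + 19 \cdot 8649\right) - 351\right) 278 = \left(\left(10 + 361 + 164331\right) - 351\right) 278 = \left(164702 - 351\right) 278 = 164351 \cdot 278 = 45689578$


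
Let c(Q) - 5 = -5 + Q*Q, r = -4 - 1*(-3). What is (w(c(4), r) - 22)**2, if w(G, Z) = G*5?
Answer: 3364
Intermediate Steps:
r = -1 (r = -4 + 3 = -1)
c(Q) = Q**2 (c(Q) = 5 + (-5 + Q*Q) = 5 + (-5 + Q**2) = Q**2)
w(G, Z) = 5*G
(w(c(4), r) - 22)**2 = (5*4**2 - 22)**2 = (5*16 - 22)**2 = (80 - 22)**2 = 58**2 = 3364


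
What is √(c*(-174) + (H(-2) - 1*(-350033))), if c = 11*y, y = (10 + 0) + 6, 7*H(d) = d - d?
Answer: √319409 ≈ 565.16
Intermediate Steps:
H(d) = 0 (H(d) = (d - d)/7 = (⅐)*0 = 0)
y = 16 (y = 10 + 6 = 16)
c = 176 (c = 11*16 = 176)
√(c*(-174) + (H(-2) - 1*(-350033))) = √(176*(-174) + (0 - 1*(-350033))) = √(-30624 + (0 + 350033)) = √(-30624 + 350033) = √319409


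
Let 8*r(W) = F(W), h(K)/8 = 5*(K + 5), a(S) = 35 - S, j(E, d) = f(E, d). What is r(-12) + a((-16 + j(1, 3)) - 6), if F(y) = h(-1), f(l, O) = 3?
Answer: 74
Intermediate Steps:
j(E, d) = 3
h(K) = 200 + 40*K (h(K) = 8*(5*(K + 5)) = 8*(5*(5 + K)) = 8*(25 + 5*K) = 200 + 40*K)
F(y) = 160 (F(y) = 200 + 40*(-1) = 200 - 40 = 160)
r(W) = 20 (r(W) = (⅛)*160 = 20)
r(-12) + a((-16 + j(1, 3)) - 6) = 20 + (35 - ((-16 + 3) - 6)) = 20 + (35 - (-13 - 6)) = 20 + (35 - 1*(-19)) = 20 + (35 + 19) = 20 + 54 = 74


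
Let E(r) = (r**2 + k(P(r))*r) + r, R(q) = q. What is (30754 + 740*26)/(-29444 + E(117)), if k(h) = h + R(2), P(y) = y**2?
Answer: 49994/1586209 ≈ 0.031518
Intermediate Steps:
k(h) = 2 + h (k(h) = h + 2 = 2 + h)
E(r) = r + r**2 + r*(2 + r**2) (E(r) = (r**2 + (2 + r**2)*r) + r = (r**2 + r*(2 + r**2)) + r = r + r**2 + r*(2 + r**2))
(30754 + 740*26)/(-29444 + E(117)) = (30754 + 740*26)/(-29444 + 117*(3 + 117 + 117**2)) = (30754 + 19240)/(-29444 + 117*(3 + 117 + 13689)) = 49994/(-29444 + 117*13809) = 49994/(-29444 + 1615653) = 49994/1586209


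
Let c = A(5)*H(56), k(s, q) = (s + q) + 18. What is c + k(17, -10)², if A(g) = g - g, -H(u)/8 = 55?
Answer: 625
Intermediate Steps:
H(u) = -440 (H(u) = -8*55 = -440)
A(g) = 0
k(s, q) = 18 + q + s (k(s, q) = (q + s) + 18 = 18 + q + s)
c = 0 (c = 0*(-440) = 0)
c + k(17, -10)² = 0 + (18 - 10 + 17)² = 0 + 25² = 0 + 625 = 625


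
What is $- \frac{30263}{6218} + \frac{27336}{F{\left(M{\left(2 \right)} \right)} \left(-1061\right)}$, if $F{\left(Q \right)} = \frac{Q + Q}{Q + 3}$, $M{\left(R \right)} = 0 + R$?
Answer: $- \frac{244578103}{6597298} \approx -37.072$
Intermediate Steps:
$M{\left(R \right)} = R$
$F{\left(Q \right)} = \frac{2 Q}{3 + Q}$
$- \frac{30263}{6218} + \frac{27336}{F{\left(M{\left(2 \right)} \right)} \left(-1061\right)} = - \frac{30263}{6218} + \frac{27336}{2 \cdot 2 \frac{1}{3 + 2} \left(-1061\right)} = \left(-30263\right) \frac{1}{6218} + \frac{27336}{2 \cdot 2 \cdot \frac{1}{5} \left(-1061\right)} = - \frac{30263}{6218} + \frac{27336}{2 \cdot 2 \cdot \frac{1}{5} \left(-1061\right)} = - \frac{30263}{6218} + \frac{27336}{\frac{4}{5} \left(-1061\right)} = - \frac{30263}{6218} + \frac{27336}{- \frac{4244}{5}} = - \frac{30263}{6218} + 27336 \left(- \frac{5}{4244}\right) = - \frac{30263}{6218} - \frac{34170}{1061} = - \frac{244578103}{6597298}$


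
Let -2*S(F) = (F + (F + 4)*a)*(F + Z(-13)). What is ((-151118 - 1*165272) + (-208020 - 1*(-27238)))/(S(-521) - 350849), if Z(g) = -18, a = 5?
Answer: 41431/98993 ≈ 0.41852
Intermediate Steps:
S(F) = -(-18 + F)*(20 + 6*F)/2 (S(F) = -(F + (F + 4)*5)*(F - 18)/2 = -(F + (4 + F)*5)*(-18 + F)/2 = -(F + (20 + 5*F))*(-18 + F)/2 = -(20 + 6*F)*(-18 + F)/2 = -(-18 + F)*(20 + 6*F)/2)
((-151118 - 1*165272) + (-208020 - 1*(-27238)))/(S(-521) - 350849) = ((-151118 - 1*165272) + (-208020 - 1*(-27238)))/((180 - 3*(-521)**2 + 44*(-521)) - 350849) = ((-151118 - 165272) + (-208020 + 27238))/((180 - 3*271441 - 22924) - 350849) = (-316390 - 180782)/((180 - 814323 - 22924) - 350849) = -497172/(-837067 - 350849) = -497172/(-1187916) = -497172*(-1/1187916) = 41431/98993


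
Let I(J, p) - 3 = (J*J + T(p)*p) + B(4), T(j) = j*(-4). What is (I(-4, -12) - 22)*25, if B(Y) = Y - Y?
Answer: -14475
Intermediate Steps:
B(Y) = 0
T(j) = -4*j
I(J, p) = 3 + J² - 4*p² (I(J, p) = 3 + ((J*J + (-4*p)*p) + 0) = 3 + ((J² - 4*p²) + 0) = 3 + (J² - 4*p²) = 3 + J² - 4*p²)
(I(-4, -12) - 22)*25 = ((3 + (-4)² - 4*(-12)²) - 22)*25 = ((3 + 16 - 4*144) - 22)*25 = ((3 + 16 - 576) - 22)*25 = (-557 - 22)*25 = -579*25 = -14475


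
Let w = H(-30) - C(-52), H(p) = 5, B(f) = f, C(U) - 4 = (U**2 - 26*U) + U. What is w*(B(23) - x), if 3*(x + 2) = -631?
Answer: -2826118/3 ≈ -9.4204e+5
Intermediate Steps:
C(U) = 4 + U**2 - 25*U (C(U) = 4 + ((U**2 - 26*U) + U) = 4 + (U**2 - 25*U) = 4 + U**2 - 25*U)
x = -637/3 (x = -2 + (1/3)*(-631) = -2 - 631/3 = -637/3 ≈ -212.33)
w = -4003 (w = 5 - (4 + (-52)**2 - 25*(-52)) = 5 - (4 + 2704 + 1300) = 5 - 1*4008 = 5 - 4008 = -4003)
w*(B(23) - x) = -4003*(23 - 1*(-637/3)) = -4003*(23 + 637/3) = -4003*706/3 = -2826118/3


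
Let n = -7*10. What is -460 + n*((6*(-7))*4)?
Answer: 11300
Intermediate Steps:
n = -70
-460 + n*((6*(-7))*4) = -460 - 70*6*(-7)*4 = -460 - (-2940)*4 = -460 - 70*(-168) = -460 + 11760 = 11300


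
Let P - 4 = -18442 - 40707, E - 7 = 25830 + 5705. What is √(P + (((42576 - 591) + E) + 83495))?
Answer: √97877 ≈ 312.85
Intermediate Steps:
E = 31542 (E = 7 + (25830 + 5705) = 7 + 31535 = 31542)
P = -59145 (P = 4 + (-18442 - 40707) = 4 - 59149 = -59145)
√(P + (((42576 - 591) + E) + 83495)) = √(-59145 + (((42576 - 591) + 31542) + 83495)) = √(-59145 + ((41985 + 31542) + 83495)) = √(-59145 + (73527 + 83495)) = √(-59145 + 157022) = √97877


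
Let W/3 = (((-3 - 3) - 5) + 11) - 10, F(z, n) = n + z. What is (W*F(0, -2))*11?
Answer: 660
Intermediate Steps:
W = -30 (W = 3*((((-3 - 3) - 5) + 11) - 10) = 3*(((-6 - 5) + 11) - 10) = 3*((-11 + 11) - 10) = 3*(0 - 10) = 3*(-10) = -30)
(W*F(0, -2))*11 = -30*(-2 + 0)*11 = -30*(-2)*11 = 60*11 = 660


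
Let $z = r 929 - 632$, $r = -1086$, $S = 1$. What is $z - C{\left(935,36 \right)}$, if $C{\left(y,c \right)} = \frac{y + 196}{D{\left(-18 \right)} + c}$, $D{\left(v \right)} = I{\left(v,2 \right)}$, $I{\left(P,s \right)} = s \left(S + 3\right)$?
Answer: $- \frac{44420275}{44} \approx -1.0096 \cdot 10^{6}$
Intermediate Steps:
$I{\left(P,s \right)} = 4 s$ ($I{\left(P,s \right)} = s \left(1 + 3\right) = s 4 = 4 s$)
$D{\left(v \right)} = 8$ ($D{\left(v \right)} = 4 \cdot 2 = 8$)
$C{\left(y,c \right)} = \frac{196 + y}{8 + c}$ ($C{\left(y,c \right)} = \frac{y + 196}{8 + c} = \frac{196 + y}{8 + c}$)
$z = -1009526$ ($z = \left(-1086\right) 929 - 632 = -1008894 - 632 = -1009526$)
$z - C{\left(935,36 \right)} = -1009526 - \frac{196 + 935}{8 + 36} = -1009526 - \frac{1}{44} \cdot 1131 = -1009526 - \frac{1131}{44} = - \frac{44420275}{44}$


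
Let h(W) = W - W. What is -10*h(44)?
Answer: 0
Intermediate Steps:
h(W) = 0
-10*h(44) = -10*0 = 0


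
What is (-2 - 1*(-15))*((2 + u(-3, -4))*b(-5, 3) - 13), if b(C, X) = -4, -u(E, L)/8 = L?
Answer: -1937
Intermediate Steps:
u(E, L) = -8*L
(-2 - 1*(-15))*((2 + u(-3, -4))*b(-5, 3) - 13) = (-2 - 1*(-15))*((2 - 8*(-4))*(-4) - 13) = (-2 + 15)*((2 + 32)*(-4) - 13) = 13*(34*(-4) - 13) = 13*(-136 - 13) = 13*(-149) = -1937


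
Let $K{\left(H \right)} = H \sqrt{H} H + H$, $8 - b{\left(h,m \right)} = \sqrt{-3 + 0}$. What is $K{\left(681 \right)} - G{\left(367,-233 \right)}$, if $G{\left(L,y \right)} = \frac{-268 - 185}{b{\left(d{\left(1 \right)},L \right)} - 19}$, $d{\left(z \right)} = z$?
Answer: $\frac{79461}{124} + 463761 \sqrt{681} + \frac{453 i \sqrt{3}}{124} \approx 1.2103 \cdot 10^{7} + 6.3276 i$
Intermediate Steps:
$b{\left(h,m \right)} = 8 - i \sqrt{3}$ ($b{\left(h,m \right)} = 8 - \sqrt{-3 + 0} = 8 - \sqrt{-3} = 8 - i \sqrt{3}$)
$G{\left(L,y \right)} = - \frac{453}{-11 - i \sqrt{3}}$ ($G{\left(L,y \right)} = \frac{-268 - 185}{\left(8 - i \sqrt{3}\right) - 19} = - \frac{453}{-11 - i \sqrt{3}}$)
$K{\left(H \right)} = H + H^{\frac{5}{2}}$ ($K{\left(H \right)} = H^{\frac{3}{2}} H + H = H^{\frac{5}{2}} + H = H + H^{\frac{5}{2}}$)
$K{\left(681 \right)} - G{\left(367,-233 \right)} = \left(681 + 681^{\frac{5}{2}}\right) - \left(\frac{4983}{124} - \frac{453 i \sqrt{3}}{124}\right) = \left(681 + 463761 \sqrt{681}\right) - \left(\frac{4983}{124} - \frac{453 i \sqrt{3}}{124}\right) = \frac{79461}{124} + 463761 \sqrt{681} + \frac{453 i \sqrt{3}}{124}$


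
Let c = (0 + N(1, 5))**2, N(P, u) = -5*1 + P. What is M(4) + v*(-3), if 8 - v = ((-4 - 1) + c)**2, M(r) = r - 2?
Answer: 341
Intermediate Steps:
N(P, u) = -5 + P
c = 16 (c = (0 + (-5 + 1))**2 = (0 - 4)**2 = (-4)**2 = 16)
M(r) = -2 + r
v = -113 (v = 8 - ((-4 - 1) + 16)**2 = 8 - (-5 + 16)**2 = 8 - 1*11**2 = 8 - 1*121 = 8 - 121 = -113)
M(4) + v*(-3) = (-2 + 4) - 113*(-3) = 2 + 339 = 341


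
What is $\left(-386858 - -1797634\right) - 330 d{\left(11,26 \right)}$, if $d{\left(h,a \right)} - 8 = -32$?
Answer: $1418696$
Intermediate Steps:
$d{\left(h,a \right)} = -24$ ($d{\left(h,a \right)} = 8 - 32 = -24$)
$\left(-386858 - -1797634\right) - 330 d{\left(11,26 \right)} = \left(-386858 - -1797634\right) - -7920 = \left(-386858 + 1797634\right) + 7920 = 1410776 + 7920 = 1418696$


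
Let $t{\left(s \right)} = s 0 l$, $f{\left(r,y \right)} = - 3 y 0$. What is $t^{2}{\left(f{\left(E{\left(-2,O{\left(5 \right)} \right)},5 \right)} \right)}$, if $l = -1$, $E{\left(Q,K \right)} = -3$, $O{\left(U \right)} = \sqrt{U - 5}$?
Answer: $0$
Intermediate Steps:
$O{\left(U \right)} = \sqrt{-5 + U}$
$f{\left(r,y \right)} = 0$
$t{\left(s \right)} = 0$ ($t{\left(s \right)} = s 0 \left(-1\right) = 0 \left(-1\right) = 0$)
$t^{2}{\left(f{\left(E{\left(-2,O{\left(5 \right)} \right)},5 \right)} \right)} = 0^{2} = 0$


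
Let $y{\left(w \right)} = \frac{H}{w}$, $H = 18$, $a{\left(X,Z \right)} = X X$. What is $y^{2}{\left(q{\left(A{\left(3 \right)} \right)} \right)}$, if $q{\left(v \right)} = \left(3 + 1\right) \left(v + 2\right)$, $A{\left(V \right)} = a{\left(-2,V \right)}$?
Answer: $\frac{9}{16} \approx 0.5625$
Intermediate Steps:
$a{\left(X,Z \right)} = X^{2}$
$A{\left(V \right)} = 4$ ($A{\left(V \right)} = \left(-2\right)^{2} = 4$)
$q{\left(v \right)} = 8 + 4 v$ ($q{\left(v \right)} = 4 \left(2 + v\right) = 8 + 4 v$)
$y{\left(w \right)} = \frac{18}{w}$
$y^{2}{\left(q{\left(A{\left(3 \right)} \right)} \right)} = \left(\frac{18}{8 + 4 \cdot 4}\right)^{2} = \left(\frac{18}{8 + 16}\right)^{2} = \left(\frac{18}{24}\right)^{2} = \left(18 \cdot \frac{1}{24}\right)^{2} = \left(\frac{3}{4}\right)^{2} = \frac{9}{16}$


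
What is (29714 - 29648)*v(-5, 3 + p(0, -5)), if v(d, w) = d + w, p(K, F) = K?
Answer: -132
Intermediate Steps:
(29714 - 29648)*v(-5, 3 + p(0, -5)) = (29714 - 29648)*(-5 + (3 + 0)) = 66*(-5 + 3) = 66*(-2) = -132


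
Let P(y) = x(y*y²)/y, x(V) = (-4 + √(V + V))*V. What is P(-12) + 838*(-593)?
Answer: -497510 + 3456*I*√6 ≈ -4.9751e+5 + 8465.4*I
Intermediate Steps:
x(V) = V*(-4 + √2*√V) (x(V) = (-4 + √(2*V))*V = (-4 + √2*√V)*V = V*(-4 + √2*√V))
P(y) = (-4*y³ + √2*(y³)^(3/2))/y (P(y) = (-4*y*y² + √2*(y*y²)^(3/2))/y = (-4*y³ + √2*(y³)^(3/2))/y)
P(-12) + 838*(-593) = (-4*(-12)³ + √2*((-12)³)^(3/2))/(-12) + 838*(-593) = -(-4*(-1728) + √2*(-1728)^(3/2))/12 - 496934 = -(6912 + √2*(-41472*I*√3))/12 - 496934 = -(6912 - 41472*I*√6)/12 - 496934 = (-576 + 3456*I*√6) - 496934 = -497510 + 3456*I*√6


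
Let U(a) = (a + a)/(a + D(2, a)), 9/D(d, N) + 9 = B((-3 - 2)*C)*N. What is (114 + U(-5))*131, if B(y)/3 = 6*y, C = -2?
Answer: 3844457/253 ≈ 15195.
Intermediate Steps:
B(y) = 18*y (B(y) = 3*(6*y) = 18*y)
D(d, N) = 9/(-9 + 180*N) (D(d, N) = 9/(-9 + (18*((-3 - 2)*(-2)))*N) = 9/(-9 + (18*(-5*(-2)))*N) = 9/(-9 + (18*10)*N) = 9/(-9 + 180*N))
U(a) = 2*a/(a + 1/(-1 + 20*a)) (U(a) = (a + a)/(a + 1/(-1 + 20*a)) = (2*a)/(a + 1/(-1 + 20*a)) = 2*a/(a + 1/(-1 + 20*a)))
(114 + U(-5))*131 = (114 + 2*(-5)*(-1 + 20*(-5))/(1 - 5*(-1 + 20*(-5))))*131 = (114 + 2*(-5)*(-1 - 100)/(1 - 5*(-1 - 100)))*131 = (114 + 2*(-5)*(-101)/(1 - 5*(-101)))*131 = (114 + 2*(-5)*(-101)/(1 + 505))*131 = (114 + 2*(-5)*(-101)/506)*131 = (114 + 2*(-5)*(1/506)*(-101))*131 = (114 + 505/253)*131 = (29347/253)*131 = 3844457/253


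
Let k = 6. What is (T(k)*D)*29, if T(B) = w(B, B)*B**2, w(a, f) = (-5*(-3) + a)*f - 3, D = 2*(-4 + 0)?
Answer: -1027296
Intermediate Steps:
D = -8 (D = 2*(-4) = -8)
w(a, f) = -3 + f*(15 + a) (w(a, f) = (15 + a)*f - 3 = f*(15 + a) - 3 = -3 + f*(15 + a))
T(B) = B**2*(-3 + B**2 + 15*B) (T(B) = (-3 + 15*B + B*B)*B**2 = (-3 + 15*B + B**2)*B**2 = (-3 + B**2 + 15*B)*B**2 = B**2*(-3 + B**2 + 15*B))
(T(k)*D)*29 = ((6**2*(-3 + 6**2 + 15*6))*(-8))*29 = ((36*(-3 + 36 + 90))*(-8))*29 = ((36*123)*(-8))*29 = (4428*(-8))*29 = -35424*29 = -1027296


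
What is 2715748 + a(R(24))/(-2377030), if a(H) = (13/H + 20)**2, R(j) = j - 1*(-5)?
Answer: 5429003567606391/1999082230 ≈ 2.7157e+6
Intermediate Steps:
R(j) = 5 + j (R(j) = j + 5 = 5 + j)
a(H) = (20 + 13/H)**2
2715748 + a(R(24))/(-2377030) = 2715748 + ((13 + 20*(5 + 24))**2/(5 + 24)**2)/(-2377030) = 2715748 + ((13 + 20*29)**2/29**2)*(-1/2377030) = 2715748 + ((13 + 580)**2/841)*(-1/2377030) = 2715748 + ((1/841)*593**2)*(-1/2377030) = 2715748 + ((1/841)*351649)*(-1/2377030) = 2715748 + (351649/841)*(-1/2377030) = 2715748 - 351649/1999082230 = 5429003567606391/1999082230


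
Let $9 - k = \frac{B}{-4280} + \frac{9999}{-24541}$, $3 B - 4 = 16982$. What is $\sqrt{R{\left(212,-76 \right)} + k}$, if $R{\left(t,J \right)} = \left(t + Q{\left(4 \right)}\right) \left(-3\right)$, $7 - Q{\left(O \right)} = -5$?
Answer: $\frac{i \sqrt{3768298474233415}}{2387170} \approx 25.715 i$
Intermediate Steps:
$B = 5662$ ($B = \frac{4}{3} + \frac{1}{3} \cdot 16982 = \frac{4}{3} + \frac{16982}{3} = 5662$)
$Q{\left(O \right)} = 12$ ($Q{\left(O \right)} = 7 - -5 = 7 + 5 = 12$)
$k = \frac{51230281}{4774340}$ ($k = 9 - \left(\frac{5662}{-4280} + \frac{9999}{-24541}\right) = 9 - \left(5662 \left(- \frac{1}{4280}\right) + 9999 \left(- \frac{1}{24541}\right)\right) = 9 - \left(- \frac{2831}{2140} - \frac{909}{2231}\right) = 9 - - \frac{8261221}{4774340} = 9 + \frac{8261221}{4774340} = \frac{51230281}{4774340} \approx 10.73$)
$R{\left(t,J \right)} = -36 - 3 t$ ($R{\left(t,J \right)} = \left(t + 12\right) \left(-3\right) = \left(12 + t\right) \left(-3\right) = -36 - 3 t$)
$\sqrt{R{\left(212,-76 \right)} + k} = \sqrt{\left(-36 - 636\right) + \frac{51230281}{4774340}} = \sqrt{-672 + \frac{51230281}{4774340}} = \sqrt{- \frac{3157126199}{4774340}} = \frac{i \sqrt{3768298474233415}}{2387170}$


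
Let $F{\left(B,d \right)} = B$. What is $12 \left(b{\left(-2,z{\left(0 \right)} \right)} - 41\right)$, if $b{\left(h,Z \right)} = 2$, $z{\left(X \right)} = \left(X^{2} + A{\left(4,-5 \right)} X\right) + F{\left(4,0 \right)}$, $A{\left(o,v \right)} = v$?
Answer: $-468$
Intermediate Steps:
$z{\left(X \right)} = 4 + X^{2} - 5 X$ ($z{\left(X \right)} = \left(X^{2} - 5 X\right) + 4 = 4 + X^{2} - 5 X$)
$12 \left(b{\left(-2,z{\left(0 \right)} \right)} - 41\right) = 12 \left(2 - 41\right) = 12 \left(-39\right) = -468$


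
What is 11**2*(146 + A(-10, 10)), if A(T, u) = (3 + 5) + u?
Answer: 19844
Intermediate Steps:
A(T, u) = 8 + u
11**2*(146 + A(-10, 10)) = 11**2*(146 + (8 + 10)) = 121*(146 + 18) = 121*164 = 19844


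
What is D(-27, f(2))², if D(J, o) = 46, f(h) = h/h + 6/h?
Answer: 2116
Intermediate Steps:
f(h) = 1 + 6/h
D(-27, f(2))² = 46² = 2116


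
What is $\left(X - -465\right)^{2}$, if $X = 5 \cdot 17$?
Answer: $302500$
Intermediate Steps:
$X = 85$
$\left(X - -465\right)^{2} = \left(85 - -465\right)^{2} = \left(85 + 465\right)^{2} = 550^{2} = 302500$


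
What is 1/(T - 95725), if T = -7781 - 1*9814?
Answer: -1/113320 ≈ -8.8246e-6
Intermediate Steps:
T = -17595 (T = -7781 - 9814 = -17595)
1/(T - 95725) = 1/(-17595 - 95725) = 1/(-113320) = -1/113320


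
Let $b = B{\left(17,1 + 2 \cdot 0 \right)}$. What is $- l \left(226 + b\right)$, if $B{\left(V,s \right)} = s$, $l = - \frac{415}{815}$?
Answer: $\frac{18841}{163} \approx 115.59$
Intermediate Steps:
$l = - \frac{83}{163}$ ($l = \left(-415\right) \frac{1}{815} = - \frac{83}{163} \approx -0.5092$)
$b = 1$ ($b = 1 + 2 \cdot 0 = 1 + 0 = 1$)
$- l \left(226 + b\right) = - \frac{\left(-83\right) \left(226 + 1\right)}{163} = - \frac{\left(-83\right) 227}{163} = \left(-1\right) \left(- \frac{18841}{163}\right) = \frac{18841}{163}$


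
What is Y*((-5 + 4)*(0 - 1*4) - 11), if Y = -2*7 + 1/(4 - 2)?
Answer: 189/2 ≈ 94.500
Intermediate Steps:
Y = -27/2 (Y = -14 + 1/2 = -14 + ½ = -27/2 ≈ -13.500)
Y*((-5 + 4)*(0 - 1*4) - 11) = -27*((-5 + 4)*(0 - 1*4) - 11)/2 = -27*(-(0 - 4) - 11)/2 = -27*(-1*(-4) - 11)/2 = -27*(4 - 11)/2 = -27/2*(-7) = 189/2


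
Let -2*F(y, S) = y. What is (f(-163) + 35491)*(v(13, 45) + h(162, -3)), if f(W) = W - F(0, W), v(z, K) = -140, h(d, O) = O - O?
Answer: -4945920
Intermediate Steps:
F(y, S) = -y/2
h(d, O) = 0
f(W) = W (f(W) = W - (-1)*0/2 = W - 1*0 = W + 0 = W)
(f(-163) + 35491)*(v(13, 45) + h(162, -3)) = (-163 + 35491)*(-140 + 0) = 35328*(-140) = -4945920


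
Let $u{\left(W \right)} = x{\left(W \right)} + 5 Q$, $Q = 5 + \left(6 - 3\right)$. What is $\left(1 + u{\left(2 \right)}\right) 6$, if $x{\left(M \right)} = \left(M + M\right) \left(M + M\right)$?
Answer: $342$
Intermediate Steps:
$x{\left(M \right)} = 4 M^{2}$ ($x{\left(M \right)} = 2 M 2 M = 4 M^{2}$)
$Q = 8$ ($Q = 5 + \left(6 - 3\right) = 5 + 3 = 8$)
$u{\left(W \right)} = 40 + 4 W^{2}$ ($u{\left(W \right)} = 4 W^{2} + 5 \cdot 8 = 4 W^{2} + 40 = 40 + 4 W^{2}$)
$\left(1 + u{\left(2 \right)}\right) 6 = \left(1 + \left(40 + 4 \cdot 2^{2}\right)\right) 6 = \left(1 + \left(40 + 4 \cdot 4\right)\right) 6 = \left(1 + \left(40 + 16\right)\right) 6 = \left(1 + 56\right) 6 = 57 \cdot 6 = 342$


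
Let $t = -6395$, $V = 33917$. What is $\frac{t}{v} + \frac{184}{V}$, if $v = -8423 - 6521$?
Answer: $\frac{219648911}{506855648} \approx 0.43336$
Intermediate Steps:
$v = -14944$ ($v = -8423 - 6521 = -14944$)
$\frac{t}{v} + \frac{184}{V} = - \frac{6395}{-14944} + \frac{184}{33917} = \left(-6395\right) \left(- \frac{1}{14944}\right) + 184 \cdot \frac{1}{33917} = \frac{6395}{14944} + \frac{184}{33917} = \frac{219648911}{506855648}$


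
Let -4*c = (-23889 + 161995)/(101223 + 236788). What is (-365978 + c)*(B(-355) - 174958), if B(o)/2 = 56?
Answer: 21629258737647687/338011 ≈ 6.3990e+10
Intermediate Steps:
B(o) = 112 (B(o) = 2*56 = 112)
c = -69053/676022 (c = -(-23889 + 161995)/(4*(101223 + 236788)) = -69053/(2*338011) = -1/4*138106/338011 = -69053/676022 ≈ -0.10215)
(-365978 + c)*(B(-355) - 174958) = (-365978 - 69053/676022)*(112 - 174958) = -247409248569/676022*(-174846) = 21629258737647687/338011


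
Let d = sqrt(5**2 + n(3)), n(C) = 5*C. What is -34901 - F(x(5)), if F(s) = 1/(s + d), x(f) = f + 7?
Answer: -907429/26 + sqrt(10)/52 ≈ -34901.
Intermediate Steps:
x(f) = 7 + f
d = 2*sqrt(10) (d = sqrt(5**2 + 5*3) = sqrt(25 + 15) = sqrt(40) = 2*sqrt(10) ≈ 6.3246)
F(s) = 1/(s + 2*sqrt(10))
-34901 - F(x(5)) = -34901 - 1/((7 + 5) + 2*sqrt(10)) = -34901 - 1/(12 + 2*sqrt(10))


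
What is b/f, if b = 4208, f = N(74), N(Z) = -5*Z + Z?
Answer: -526/37 ≈ -14.216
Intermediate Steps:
N(Z) = -4*Z
f = -296 (f = -4*74 = -296)
b/f = 4208/(-296) = 4208*(-1/296) = -526/37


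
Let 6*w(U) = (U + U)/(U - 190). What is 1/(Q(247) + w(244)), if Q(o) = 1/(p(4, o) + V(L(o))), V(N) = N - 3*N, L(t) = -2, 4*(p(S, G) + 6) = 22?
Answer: 567/1016 ≈ 0.55807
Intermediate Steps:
p(S, G) = -½ (p(S, G) = -6 + (¼)*22 = -6 + 11/2 = -½)
V(N) = -2*N
Q(o) = 2/7 (Q(o) = 1/(-½ - 2*(-2)) = 1/(-½ + 4) = 1/(7/2) = 2/7)
w(U) = U/(3*(-190 + U)) (w(U) = ((U + U)/(U - 190))/6 = ((2*U)/(-190 + U))/6 = (2*U/(-190 + U))/6 = U/(3*(-190 + U)))
1/(Q(247) + w(244)) = 1/(2/7 + (⅓)*244/(-190 + 244)) = 1/(2/7 + (⅓)*244/54) = 1/(2/7 + (⅓)*244*(1/54)) = 1/(2/7 + 122/81) = 1/(1016/567) = 567/1016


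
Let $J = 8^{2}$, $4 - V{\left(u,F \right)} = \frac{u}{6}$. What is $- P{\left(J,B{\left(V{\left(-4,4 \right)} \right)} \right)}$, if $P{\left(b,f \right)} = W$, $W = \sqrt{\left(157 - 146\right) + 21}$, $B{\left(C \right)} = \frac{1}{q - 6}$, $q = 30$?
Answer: $- 4 \sqrt{2} \approx -5.6569$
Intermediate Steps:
$V{\left(u,F \right)} = 4 - \frac{u}{6}$
$B{\left(C \right)} = \frac{1}{24}$ ($B{\left(C \right)} = \frac{1}{30 - 6} = \frac{1}{24}$)
$W = 4 \sqrt{2}$ ($W = \sqrt{11 + 21} = \sqrt{32} = 4 \sqrt{2} \approx 5.6569$)
$J = 64$
$P{\left(b,f \right)} = 4 \sqrt{2}$
$- P{\left(J,B{\left(V{\left(-4,4 \right)} \right)} \right)} = - 4 \sqrt{2}$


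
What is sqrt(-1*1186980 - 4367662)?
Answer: I*sqrt(5554642) ≈ 2356.8*I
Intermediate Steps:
sqrt(-1*1186980 - 4367662) = sqrt(-1186980 - 4367662) = sqrt(-5554642) = I*sqrt(5554642)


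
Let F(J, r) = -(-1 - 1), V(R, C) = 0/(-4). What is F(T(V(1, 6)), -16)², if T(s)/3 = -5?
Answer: 4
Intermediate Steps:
V(R, C) = 0 (V(R, C) = 0*(-¼) = 0)
T(s) = -15 (T(s) = 3*(-5) = -15)
F(J, r) = 2 (F(J, r) = -1*(-2) = 2)
F(T(V(1, 6)), -16)² = 2² = 4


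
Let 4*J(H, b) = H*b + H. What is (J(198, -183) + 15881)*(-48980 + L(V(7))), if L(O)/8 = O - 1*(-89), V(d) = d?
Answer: -331312864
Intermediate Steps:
J(H, b) = H/4 + H*b/4 (J(H, b) = (H*b + H)/4 = (H + H*b)/4 = H/4 + H*b/4)
L(O) = 712 + 8*O (L(O) = 8*(O - 1*(-89)) = 8*(O + 89) = 8*(89 + O) = 712 + 8*O)
(J(198, -183) + 15881)*(-48980 + L(V(7))) = ((¼)*198*(1 - 183) + 15881)*(-48980 + (712 + 8*7)) = ((¼)*198*(-182) + 15881)*(-48980 + (712 + 56)) = (-9009 + 15881)*(-48980 + 768) = 6872*(-48212) = -331312864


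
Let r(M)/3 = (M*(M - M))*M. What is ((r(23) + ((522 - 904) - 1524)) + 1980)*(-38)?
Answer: -2812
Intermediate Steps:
r(M) = 0 (r(M) = 3*((M*(M - M))*M) = 3*((M*0)*M) = 3*(0*M) = 3*0 = 0)
((r(23) + ((522 - 904) - 1524)) + 1980)*(-38) = ((0 + ((522 - 904) - 1524)) + 1980)*(-38) = ((0 + (-382 - 1524)) + 1980)*(-38) = ((0 - 1906) + 1980)*(-38) = (-1906 + 1980)*(-38) = 74*(-38) = -2812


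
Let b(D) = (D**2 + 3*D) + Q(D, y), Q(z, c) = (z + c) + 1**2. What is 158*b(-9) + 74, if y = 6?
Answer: 8290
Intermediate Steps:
Q(z, c) = 1 + c + z (Q(z, c) = (c + z) + 1 = 1 + c + z)
b(D) = 7 + D**2 + 4*D (b(D) = (D**2 + 3*D) + (1 + 6 + D) = (D**2 + 3*D) + (7 + D) = 7 + D**2 + 4*D)
158*b(-9) + 74 = 158*(7 + (-9)**2 + 4*(-9)) + 74 = 158*(7 + 81 - 36) + 74 = 158*52 + 74 = 8216 + 74 = 8290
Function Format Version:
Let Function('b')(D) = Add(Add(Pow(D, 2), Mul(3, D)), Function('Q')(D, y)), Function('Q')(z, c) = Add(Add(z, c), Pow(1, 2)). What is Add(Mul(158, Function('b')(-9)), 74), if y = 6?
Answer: 8290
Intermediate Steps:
Function('Q')(z, c) = Add(1, c, z) (Function('Q')(z, c) = Add(Add(c, z), 1) = Add(1, c, z))
Function('b')(D) = Add(7, Pow(D, 2), Mul(4, D)) (Function('b')(D) = Add(Add(Pow(D, 2), Mul(3, D)), Add(1, 6, D)) = Add(Add(Pow(D, 2), Mul(3, D)), Add(7, D)) = Add(7, Pow(D, 2), Mul(4, D)))
Add(Mul(158, Function('b')(-9)), 74) = Add(Mul(158, Add(7, Pow(-9, 2), Mul(4, -9))), 74) = Add(Mul(158, Add(7, 81, -36)), 74) = Add(Mul(158, 52), 74) = Add(8216, 74) = 8290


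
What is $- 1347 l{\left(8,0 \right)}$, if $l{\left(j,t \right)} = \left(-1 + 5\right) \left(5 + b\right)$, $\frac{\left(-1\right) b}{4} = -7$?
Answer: $-177804$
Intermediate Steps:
$b = 28$ ($b = \left(-4\right) \left(-7\right) = 28$)
$l{\left(j,t \right)} = 132$ ($l{\left(j,t \right)} = \left(-1 + 5\right) \left(5 + 28\right) = 4 \cdot 33 = 132$)
$- 1347 l{\left(8,0 \right)} = \left(-1347\right) 132 = -177804$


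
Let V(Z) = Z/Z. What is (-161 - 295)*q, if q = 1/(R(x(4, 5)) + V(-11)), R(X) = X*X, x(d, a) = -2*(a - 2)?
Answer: -456/37 ≈ -12.324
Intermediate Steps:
V(Z) = 1
x(d, a) = 4 - 2*a (x(d, a) = -2*(-2 + a) = 4 - 2*a)
R(X) = X²
q = 1/37 (q = 1/((4 - 2*5)² + 1) = 1/((4 - 10)² + 1) = 1/((-6)² + 1) = 1/(36 + 1) = 1/37 ≈ 0.027027)
(-161 - 295)*q = (-161 - 295)*(1/37) = -456*1/37 = -456/37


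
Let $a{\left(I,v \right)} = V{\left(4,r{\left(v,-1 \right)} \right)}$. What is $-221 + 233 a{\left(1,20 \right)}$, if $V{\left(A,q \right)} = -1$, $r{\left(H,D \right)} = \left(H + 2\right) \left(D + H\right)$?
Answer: $-454$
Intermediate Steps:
$r{\left(H,D \right)} = \left(2 + H\right) \left(D + H\right)$
$a{\left(I,v \right)} = -1$
$-221 + 233 a{\left(1,20 \right)} = -221 + 233 \left(-1\right) = -221 - 233 = -454$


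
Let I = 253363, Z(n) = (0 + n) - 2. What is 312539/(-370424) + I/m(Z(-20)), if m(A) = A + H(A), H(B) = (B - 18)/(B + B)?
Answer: -64527600255/5371148 ≈ -12014.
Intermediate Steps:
H(B) = (-18 + B)/(2*B) (H(B) = (-18 + B)/((2*B)) = (-18 + B)*(1/(2*B)) = (-18 + B)/(2*B))
Z(n) = -2 + n (Z(n) = n - 2 = -2 + n)
m(A) = A + (-18 + A)/(2*A)
312539/(-370424) + I/m(Z(-20)) = 312539/(-370424) + 253363/(½ + (-2 - 20) - 9/(-2 - 20)) = 312539*(-1/370424) + 253363/(½ - 22 - 9/(-22)) = -312539/370424 + 253363/(½ - 22 - 9*(-1/22)) = -312539/370424 + 253363/(½ - 22 + 9/22) = -312539/370424 + 253363/(-232/11) = -312539/370424 + 253363*(-11/232) = -312539/370424 - 2786993/232 = -64527600255/5371148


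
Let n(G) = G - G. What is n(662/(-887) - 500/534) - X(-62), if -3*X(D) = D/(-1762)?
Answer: 31/2643 ≈ 0.011729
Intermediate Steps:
X(D) = D/5286 (X(D) = -D/(3*(-1762)) = -D*(-1)/(3*1762) = -(-1)*D/5286 = D/5286)
n(G) = 0
n(662/(-887) - 500/534) - X(-62) = 0 - (-62)/5286 = 0 - 1*(-31/2643) = 0 + 31/2643 = 31/2643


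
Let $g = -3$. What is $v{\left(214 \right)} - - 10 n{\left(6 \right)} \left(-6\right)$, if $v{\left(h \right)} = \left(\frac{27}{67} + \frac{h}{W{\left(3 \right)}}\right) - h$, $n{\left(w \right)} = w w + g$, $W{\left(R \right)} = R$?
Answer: $- \frac{426575}{201} \approx -2122.3$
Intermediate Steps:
$n{\left(w \right)} = -3 + w^{2}$ ($n{\left(w \right)} = w w - 3 = w^{2} - 3 = -3 + w^{2}$)
$v{\left(h \right)} = \frac{27}{67} - \frac{2 h}{3}$ ($v{\left(h \right)} = \left(\frac{27}{67} + \frac{h}{3}\right) - h = \frac{27}{67} - \frac{2 h}{3}$)
$v{\left(214 \right)} - - 10 n{\left(6 \right)} \left(-6\right) = \left(\frac{27}{67} - \frac{428}{3}\right) - - 10 \left(-3 + 6^{2}\right) \left(-6\right) = \left(\frac{27}{67} - \frac{428}{3}\right) - - 10 \left(-3 + 36\right) \left(-6\right) = - \frac{28595}{201} - \left(-10\right) 33 \left(-6\right) = - \frac{28595}{201} - \left(-330\right) \left(-6\right) = - \frac{28595}{201} - 1980 = - \frac{426575}{201}$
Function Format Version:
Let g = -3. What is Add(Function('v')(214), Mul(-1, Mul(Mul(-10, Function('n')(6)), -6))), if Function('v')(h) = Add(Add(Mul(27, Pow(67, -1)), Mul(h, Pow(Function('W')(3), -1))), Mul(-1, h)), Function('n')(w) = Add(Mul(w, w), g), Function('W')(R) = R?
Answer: Rational(-426575, 201) ≈ -2122.3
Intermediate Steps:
Function('n')(w) = Add(-3, Pow(w, 2)) (Function('n')(w) = Add(Mul(w, w), -3) = Add(Pow(w, 2), -3) = Add(-3, Pow(w, 2)))
Function('v')(h) = Add(Rational(27, 67), Mul(Rational(-2, 3), h)) (Function('v')(h) = Add(Add(Mul(27, Pow(67, -1)), Mul(h, Pow(3, -1))), Mul(-1, h)) = Add(Add(Mul(27, Rational(1, 67)), Mul(h, Rational(1, 3))), Mul(-1, h)) = Add(Add(Rational(27, 67), Mul(Rational(1, 3), h)), Mul(-1, h)) = Add(Rational(27, 67), Mul(Rational(-2, 3), h)))
Add(Function('v')(214), Mul(-1, Mul(Mul(-10, Function('n')(6)), -6))) = Add(Add(Rational(27, 67), Mul(Rational(-2, 3), 214)), Mul(-1, Mul(Mul(-10, Add(-3, Pow(6, 2))), -6))) = Add(Add(Rational(27, 67), Rational(-428, 3)), Mul(-1, Mul(Mul(-10, Add(-3, 36)), -6))) = Add(Rational(-28595, 201), Mul(-1, Mul(Mul(-10, 33), -6))) = Add(Rational(-28595, 201), Mul(-1, Mul(-330, -6))) = Add(Rational(-28595, 201), Mul(-1, 1980)) = Add(Rational(-28595, 201), -1980) = Rational(-426575, 201)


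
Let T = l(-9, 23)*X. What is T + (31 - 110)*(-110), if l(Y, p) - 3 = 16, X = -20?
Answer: 8310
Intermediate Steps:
l(Y, p) = 19 (l(Y, p) = 3 + 16 = 19)
T = -380 (T = 19*(-20) = -380)
T + (31 - 110)*(-110) = -380 + (31 - 110)*(-110) = -380 - 79*(-110) = -380 + 8690 = 8310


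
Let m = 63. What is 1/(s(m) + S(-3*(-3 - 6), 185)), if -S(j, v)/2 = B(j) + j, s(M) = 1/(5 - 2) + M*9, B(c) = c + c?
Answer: 3/1216 ≈ 0.0024671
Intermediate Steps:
B(c) = 2*c
s(M) = ⅓ + 9*M (s(M) = 1/3 + 9*M = ⅓ + 9*M)
S(j, v) = -6*j (S(j, v) = -2*(2*j + j) = -6*j)
1/(s(m) + S(-3*(-3 - 6), 185)) = 1/((⅓ + 9*63) - (-18)*(-3 - 6)) = 1/((⅓ + 567) - (-18)*(-9)) = 1/(1702/3 - 6*27) = 1/(1702/3 - 162) = 1/(1216/3) = 3/1216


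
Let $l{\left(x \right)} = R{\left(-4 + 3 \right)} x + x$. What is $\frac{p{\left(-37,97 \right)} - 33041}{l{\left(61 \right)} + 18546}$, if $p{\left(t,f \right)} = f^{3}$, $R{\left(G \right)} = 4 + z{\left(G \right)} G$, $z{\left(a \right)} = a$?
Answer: $\frac{54977}{1182} \approx 46.512$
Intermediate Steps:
$R{\left(G \right)} = 4 + G^{2}$ ($R{\left(G \right)} = 4 + G G = 4 + G^{2}$)
$l{\left(x \right)} = 6 x$ ($l{\left(x \right)} = \left(4 + \left(-4 + 3\right)^{2}\right) x + x = \left(4 + \left(-1\right)^{2}\right) x + x = \left(4 + 1\right) x + x = 5 x + x = 6 x$)
$\frac{p{\left(-37,97 \right)} - 33041}{l{\left(61 \right)} + 18546} = \frac{97^{3} - 33041}{6 \cdot 61 + 18546} = \frac{912673 - 33041}{366 + 18546} = \frac{879632}{18912} = 879632 \cdot \frac{1}{18912} = \frac{54977}{1182}$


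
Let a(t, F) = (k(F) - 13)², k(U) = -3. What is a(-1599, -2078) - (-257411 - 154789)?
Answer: 412456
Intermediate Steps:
a(t, F) = 256 (a(t, F) = (-3 - 13)² = (-16)² = 256)
a(-1599, -2078) - (-257411 - 154789) = 256 - (-257411 - 154789) = 256 - 1*(-412200) = 256 + 412200 = 412456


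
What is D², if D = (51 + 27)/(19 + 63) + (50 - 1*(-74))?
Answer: 26245129/1681 ≈ 15613.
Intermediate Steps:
D = 5123/41 (D = 78/82 + (50 + 74) = 78*(1/82) + 124 = 39/41 + 124 = 5123/41 ≈ 124.95)
D² = (5123/41)² = 26245129/1681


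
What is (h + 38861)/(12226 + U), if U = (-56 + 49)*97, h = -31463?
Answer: 822/1283 ≈ 0.64069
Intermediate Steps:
U = -679 (U = -7*97 = -679)
(h + 38861)/(12226 + U) = (-31463 + 38861)/(12226 - 679) = 7398/11547 = 7398*(1/11547) = 822/1283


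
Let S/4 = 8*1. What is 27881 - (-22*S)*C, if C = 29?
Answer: 48297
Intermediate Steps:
S = 32 (S = 4*(8*1) = 4*8 = 32)
27881 - (-22*S)*C = 27881 - (-22*32)*29 = 27881 - (-704)*29 = 27881 - 1*(-20416) = 27881 + 20416 = 48297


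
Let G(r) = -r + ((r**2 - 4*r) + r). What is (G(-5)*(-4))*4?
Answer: -720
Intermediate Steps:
G(r) = r**2 - 4*r (G(r) = -r + (r**2 - 3*r) = r**2 - 4*r)
(G(-5)*(-4))*4 = (-5*(-4 - 5)*(-4))*4 = (-5*(-9)*(-4))*4 = (45*(-4))*4 = -180*4 = -720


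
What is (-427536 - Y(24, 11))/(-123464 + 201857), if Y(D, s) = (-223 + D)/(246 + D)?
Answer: -115434521/21166110 ≈ -5.4537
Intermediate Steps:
Y(D, s) = (-223 + D)/(246 + D)
(-427536 - Y(24, 11))/(-123464 + 201857) = (-427536 - (-223 + 24)/(246 + 24))/(-123464 + 201857) = (-427536 - (-199)/270)/78393 = (-427536 - (-199)/270)*(1/78393) = (-427536 - 1*(-199/270))*(1/78393) = (-427536 + 199/270)*(1/78393) = -115434521/270*1/78393 = -115434521/21166110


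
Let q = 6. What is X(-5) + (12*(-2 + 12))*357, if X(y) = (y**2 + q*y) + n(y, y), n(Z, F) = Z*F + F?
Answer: 42855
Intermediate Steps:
n(Z, F) = F + F*Z (n(Z, F) = F*Z + F = F + F*Z)
X(y) = y**2 + 6*y + y*(1 + y) (X(y) = (y**2 + 6*y) + y*(1 + y) = y**2 + 6*y + y*(1 + y))
X(-5) + (12*(-2 + 12))*357 = -5*(7 + 2*(-5)) + (12*(-2 + 12))*357 = -5*(7 - 10) + (12*10)*357 = -5*(-3) + 120*357 = 15 + 42840 = 42855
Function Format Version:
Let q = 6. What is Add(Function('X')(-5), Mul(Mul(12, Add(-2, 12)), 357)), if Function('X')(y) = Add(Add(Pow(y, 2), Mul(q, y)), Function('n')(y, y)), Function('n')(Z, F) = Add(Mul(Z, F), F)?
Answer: 42855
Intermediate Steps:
Function('n')(Z, F) = Add(F, Mul(F, Z)) (Function('n')(Z, F) = Add(Mul(F, Z), F) = Add(F, Mul(F, Z)))
Function('X')(y) = Add(Pow(y, 2), Mul(6, y), Mul(y, Add(1, y))) (Function('X')(y) = Add(Add(Pow(y, 2), Mul(6, y)), Mul(y, Add(1, y))) = Add(Pow(y, 2), Mul(6, y), Mul(y, Add(1, y))))
Add(Function('X')(-5), Mul(Mul(12, Add(-2, 12)), 357)) = Add(Mul(-5, Add(7, Mul(2, -5))), Mul(Mul(12, Add(-2, 12)), 357)) = Add(Mul(-5, Add(7, -10)), Mul(Mul(12, 10), 357)) = Add(Mul(-5, -3), Mul(120, 357)) = Add(15, 42840) = 42855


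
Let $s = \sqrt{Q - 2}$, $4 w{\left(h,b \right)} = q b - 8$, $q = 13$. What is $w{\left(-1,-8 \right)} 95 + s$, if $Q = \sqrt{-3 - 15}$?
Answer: $-2660 + \sqrt{-2 + 3 i \sqrt{2}} \approx -2658.8 + 1.829 i$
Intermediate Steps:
$w{\left(h,b \right)} = -2 + \frac{13 b}{4}$ ($w{\left(h,b \right)} = \frac{13 b - 8}{4} = \frac{-8 + 13 b}{4} = -2 + \frac{13 b}{4}$)
$Q = 3 i \sqrt{2}$ ($Q = \sqrt{-18} = 3 i \sqrt{2} \approx 4.2426 i$)
$s = \sqrt{-2 + 3 i \sqrt{2}}$ ($s = \sqrt{3 i \sqrt{2} - 2} = \sqrt{-2 + 3 i \sqrt{2}} \approx 1.1598 + 1.829 i$)
$w{\left(-1,-8 \right)} 95 + s = \left(-2 + \frac{13}{4} \left(-8\right)\right) 95 + \sqrt{-2 + 3 i \sqrt{2}} = \left(-2 - 26\right) 95 + \sqrt{-2 + 3 i \sqrt{2}} = \left(-28\right) 95 + \sqrt{-2 + 3 i \sqrt{2}} = -2660 + \sqrt{-2 + 3 i \sqrt{2}}$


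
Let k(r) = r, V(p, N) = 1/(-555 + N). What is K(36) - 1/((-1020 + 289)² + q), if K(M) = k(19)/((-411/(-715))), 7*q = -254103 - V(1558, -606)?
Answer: 54988520989828/1663620426915 ≈ 33.054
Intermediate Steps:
q = -295013582/8127 (q = (-254103 - 1/(-555 - 606))/7 = (-254103 - 1/(-1161))/7 = (-254103 - 1*(-1/1161))/7 = (-254103 + 1/1161)/7 = (⅐)*(-295013582/1161) = -295013582/8127 ≈ -36300.)
K(M) = 13585/411 (K(M) = 19/((-411/(-715))) = 19/((-411*(-1/715))) = 19/(411/715) = 19*(715/411) = 13585/411)
K(36) - 1/((-1020 + 289)² + q) = 13585/411 - 1/((-1020 + 289)² - 295013582/8127) = 13585/411 - 1/((-731)² - 295013582/8127) = 13585/411 - 1/(534361 - 295013582/8127) = 13585/411 - 1/4047738265/8127 = 13585/411 - 1*8127/4047738265 = 13585/411 - 8127/4047738265 = 54988520989828/1663620426915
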